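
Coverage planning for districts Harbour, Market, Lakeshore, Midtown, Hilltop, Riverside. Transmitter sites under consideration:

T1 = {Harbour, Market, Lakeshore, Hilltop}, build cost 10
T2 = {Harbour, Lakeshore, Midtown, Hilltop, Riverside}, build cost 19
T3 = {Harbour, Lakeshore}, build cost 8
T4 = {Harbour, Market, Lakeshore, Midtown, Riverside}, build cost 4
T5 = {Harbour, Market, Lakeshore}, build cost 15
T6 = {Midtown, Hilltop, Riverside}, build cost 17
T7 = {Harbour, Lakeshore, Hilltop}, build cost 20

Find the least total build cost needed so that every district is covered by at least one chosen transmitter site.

T1, T4 cover every district at build cost 10 + 4 = 14.
Any cover uses at least 2 transmitter sites; among all covering selections none totals below 14.

14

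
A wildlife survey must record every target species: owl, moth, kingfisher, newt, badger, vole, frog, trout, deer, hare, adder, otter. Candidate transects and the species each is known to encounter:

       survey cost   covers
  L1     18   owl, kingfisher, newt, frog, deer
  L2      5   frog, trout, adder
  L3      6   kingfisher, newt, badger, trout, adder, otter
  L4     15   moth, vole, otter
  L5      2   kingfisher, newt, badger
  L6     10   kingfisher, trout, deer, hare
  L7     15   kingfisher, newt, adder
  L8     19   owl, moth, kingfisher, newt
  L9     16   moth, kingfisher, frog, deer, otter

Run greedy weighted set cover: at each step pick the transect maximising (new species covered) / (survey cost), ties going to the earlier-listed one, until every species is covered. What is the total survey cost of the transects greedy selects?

Pick 1: L5 adds 3 new (kingfisher, newt, badger) at survey cost 2 (ratio 3/2).
Pick 2: L2 adds 3 new (frog, trout, adder) at survey cost 5 (ratio 3/5).
Pick 3: L4 adds 3 new (moth, vole, otter) at survey cost 15 (ratio 3/15).
Pick 4: L6 adds 2 new (deer, hare) at survey cost 10 (ratio 2/10).
Pick 5: L1 adds 1 new (owl) at survey cost 18 (ratio 1/18).
Greedy total survey cost: 2 + 5 + 15 + 10 + 18 = 50. (The true optimum is 49, so greedy overshoots here.)

50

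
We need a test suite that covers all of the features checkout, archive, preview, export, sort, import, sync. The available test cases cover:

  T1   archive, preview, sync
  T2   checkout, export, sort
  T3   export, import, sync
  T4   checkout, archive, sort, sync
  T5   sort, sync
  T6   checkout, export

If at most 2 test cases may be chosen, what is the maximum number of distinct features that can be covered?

6

Choosing T1, T2 covers {checkout, archive, preview, export, sort, sync} — 6 features.
No choice of 2 test cases does better; here import is left uncovered.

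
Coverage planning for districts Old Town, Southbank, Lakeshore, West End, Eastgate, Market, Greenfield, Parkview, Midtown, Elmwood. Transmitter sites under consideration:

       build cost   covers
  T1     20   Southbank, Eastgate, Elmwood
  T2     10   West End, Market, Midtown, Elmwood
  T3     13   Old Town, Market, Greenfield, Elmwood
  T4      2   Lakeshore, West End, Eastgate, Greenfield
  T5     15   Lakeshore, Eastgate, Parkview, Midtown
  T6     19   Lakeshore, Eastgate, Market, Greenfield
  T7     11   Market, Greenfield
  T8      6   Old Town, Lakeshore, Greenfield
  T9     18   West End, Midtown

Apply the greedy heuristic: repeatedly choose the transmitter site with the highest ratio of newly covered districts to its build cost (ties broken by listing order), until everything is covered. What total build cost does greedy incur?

Pick 1: T4 adds 4 new (Lakeshore, West End, Eastgate, Greenfield) at build cost 2 (ratio 4/2).
Pick 2: T2 adds 3 new (Market, Midtown, Elmwood) at build cost 10 (ratio 3/10).
Pick 3: T8 adds 1 new (Old Town) at build cost 6 (ratio 1/6).
Pick 4: T5 adds 1 new (Parkview) at build cost 15 (ratio 1/15).
Pick 5: T1 adds 1 new (Southbank) at build cost 20 (ratio 1/20).
Greedy total build cost: 2 + 10 + 6 + 15 + 20 = 53. (The true optimum is 50, so greedy overshoots here.)

53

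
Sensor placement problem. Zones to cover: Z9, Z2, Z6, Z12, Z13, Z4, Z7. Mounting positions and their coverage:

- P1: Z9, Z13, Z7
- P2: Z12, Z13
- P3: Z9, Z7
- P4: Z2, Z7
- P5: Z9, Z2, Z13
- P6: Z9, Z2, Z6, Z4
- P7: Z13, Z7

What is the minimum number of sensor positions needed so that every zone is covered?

P1, P2, P6 together cover {Z9, Z2, Z6, Z12, Z13, Z4, Z7} — every zone.
No 2 of the 7 sensor positions cover everything (all 21 pairs fall short), so 3 is minimum.

3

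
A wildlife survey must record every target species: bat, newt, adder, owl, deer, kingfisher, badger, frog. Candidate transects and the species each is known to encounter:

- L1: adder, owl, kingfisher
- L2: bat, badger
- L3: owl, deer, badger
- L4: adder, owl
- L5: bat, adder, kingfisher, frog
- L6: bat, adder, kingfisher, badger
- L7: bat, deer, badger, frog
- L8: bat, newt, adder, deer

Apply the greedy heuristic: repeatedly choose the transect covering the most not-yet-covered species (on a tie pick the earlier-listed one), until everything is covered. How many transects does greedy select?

Pick 1: L5 covers 4 new species (bat, adder, kingfisher, frog).
Pick 2: L3 covers 3 new species (owl, deer, badger).
Pick 3: L8 covers 1 new species (newt).
Greedy uses 3 transects.

3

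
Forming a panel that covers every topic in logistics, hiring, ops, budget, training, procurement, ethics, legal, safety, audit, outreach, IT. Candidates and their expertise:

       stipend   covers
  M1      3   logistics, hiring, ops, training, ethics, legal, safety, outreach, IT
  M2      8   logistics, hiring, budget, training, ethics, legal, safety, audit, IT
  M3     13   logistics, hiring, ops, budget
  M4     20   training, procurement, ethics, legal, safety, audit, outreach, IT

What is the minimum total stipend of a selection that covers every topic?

31

M1, M2, M4 cover every topic at stipend 3 + 8 + 20 = 31.
Any cover uses at least 2 members; among all covering selections none totals below 31.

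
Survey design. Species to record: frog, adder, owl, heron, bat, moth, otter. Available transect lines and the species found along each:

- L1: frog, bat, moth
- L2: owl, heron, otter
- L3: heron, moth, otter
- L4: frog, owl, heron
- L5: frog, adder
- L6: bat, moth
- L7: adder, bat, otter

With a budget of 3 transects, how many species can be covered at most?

Choosing L1, L2, L5 covers {frog, adder, owl, heron, bat, moth, otter} — 7 species.
That is all 7 species.

7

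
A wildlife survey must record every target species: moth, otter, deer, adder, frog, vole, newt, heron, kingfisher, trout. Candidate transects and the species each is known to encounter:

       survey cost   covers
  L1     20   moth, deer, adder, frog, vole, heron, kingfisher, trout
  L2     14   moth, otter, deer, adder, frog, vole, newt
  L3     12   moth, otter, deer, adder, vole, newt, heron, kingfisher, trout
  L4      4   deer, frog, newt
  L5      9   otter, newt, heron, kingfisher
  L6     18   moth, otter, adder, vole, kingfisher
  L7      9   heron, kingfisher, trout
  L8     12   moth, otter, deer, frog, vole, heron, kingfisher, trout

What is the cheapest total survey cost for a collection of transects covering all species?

16

L3, L4 cover every species at survey cost 12 + 4 = 16.
Any cover uses at least 2 transects; among all covering selections none totals below 16.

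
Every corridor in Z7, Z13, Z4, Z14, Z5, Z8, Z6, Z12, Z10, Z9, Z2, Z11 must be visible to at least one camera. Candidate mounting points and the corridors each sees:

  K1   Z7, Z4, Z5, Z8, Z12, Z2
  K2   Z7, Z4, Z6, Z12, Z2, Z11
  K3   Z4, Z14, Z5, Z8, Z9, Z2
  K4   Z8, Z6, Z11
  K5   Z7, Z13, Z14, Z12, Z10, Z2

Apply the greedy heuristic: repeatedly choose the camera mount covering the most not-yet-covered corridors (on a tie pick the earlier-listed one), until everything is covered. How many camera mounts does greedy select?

4

Pick 1: K1 covers 6 new corridors (Z7, Z4, Z5, Z8, Z12, Z2).
Pick 2: K5 covers 3 new corridors (Z13, Z14, Z10).
Pick 3: K2 covers 2 new corridors (Z6, Z11).
Pick 4: K3 covers 1 new corridors (Z9).
Greedy uses 4 camera mounts. (The true minimum is 3.)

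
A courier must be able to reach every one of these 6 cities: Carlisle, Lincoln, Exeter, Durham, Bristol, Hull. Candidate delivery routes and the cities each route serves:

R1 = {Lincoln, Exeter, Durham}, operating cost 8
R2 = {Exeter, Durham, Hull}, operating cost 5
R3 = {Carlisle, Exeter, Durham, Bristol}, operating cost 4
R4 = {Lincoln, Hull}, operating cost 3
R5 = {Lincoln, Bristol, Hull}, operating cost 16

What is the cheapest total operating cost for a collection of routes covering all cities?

7

R3, R4 cover every city at operating cost 4 + 3 = 7.
Any cover uses at least 2 routes; among all covering selections none totals below 7.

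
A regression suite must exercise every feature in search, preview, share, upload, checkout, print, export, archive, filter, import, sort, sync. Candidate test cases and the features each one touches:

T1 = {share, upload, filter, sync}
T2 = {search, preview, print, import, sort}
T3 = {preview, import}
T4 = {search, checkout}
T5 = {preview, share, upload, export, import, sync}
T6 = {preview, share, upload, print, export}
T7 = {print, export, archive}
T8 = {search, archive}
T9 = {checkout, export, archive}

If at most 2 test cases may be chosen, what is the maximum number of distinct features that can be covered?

9

Choosing T1, T2 covers {search, preview, share, upload, print, filter, import, sort, sync} — 9 features.
No choice of 2 test cases does better; here checkout, export, archive are left uncovered.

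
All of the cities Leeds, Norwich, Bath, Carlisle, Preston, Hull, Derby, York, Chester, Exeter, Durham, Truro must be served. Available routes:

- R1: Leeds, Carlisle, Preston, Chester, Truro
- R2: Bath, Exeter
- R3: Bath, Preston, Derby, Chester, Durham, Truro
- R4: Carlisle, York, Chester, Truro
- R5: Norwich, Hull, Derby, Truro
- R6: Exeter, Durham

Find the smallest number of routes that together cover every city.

5

R1, R2, R3, R4, R5 together cover {Leeds, Norwich, Bath, Carlisle, Preston, Hull, Derby, York, Chester, Exeter, Durham, Truro} — every city.
No 4 of the 6 routes cover everything (all 15 size-4 selections fall short), so 5 is minimum.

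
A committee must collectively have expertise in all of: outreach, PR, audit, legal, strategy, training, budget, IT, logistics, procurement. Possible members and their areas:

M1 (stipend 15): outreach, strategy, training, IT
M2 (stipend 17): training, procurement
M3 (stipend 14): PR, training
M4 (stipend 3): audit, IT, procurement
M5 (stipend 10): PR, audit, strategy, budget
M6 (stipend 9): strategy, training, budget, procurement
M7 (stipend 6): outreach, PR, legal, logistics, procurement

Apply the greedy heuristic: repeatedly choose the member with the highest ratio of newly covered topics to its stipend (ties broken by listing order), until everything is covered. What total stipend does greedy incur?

Pick 1: M4 adds 3 new (audit, IT, procurement) at stipend 3 (ratio 3/3).
Pick 2: M7 adds 4 new (outreach, PR, legal, logistics) at stipend 6 (ratio 4/6).
Pick 3: M6 adds 3 new (strategy, training, budget) at stipend 9 (ratio 3/9).
Greedy total stipend: 3 + 6 + 9 = 18.

18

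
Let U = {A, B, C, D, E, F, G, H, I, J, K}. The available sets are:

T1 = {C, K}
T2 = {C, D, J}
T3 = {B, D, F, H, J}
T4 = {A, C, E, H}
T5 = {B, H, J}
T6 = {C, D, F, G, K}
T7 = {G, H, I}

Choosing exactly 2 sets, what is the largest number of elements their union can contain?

8

Choosing T3, T4 covers {A, B, C, D, E, F, H, J} — 8 elements.
No choice of 2 sets does better; here G, I, K are left uncovered.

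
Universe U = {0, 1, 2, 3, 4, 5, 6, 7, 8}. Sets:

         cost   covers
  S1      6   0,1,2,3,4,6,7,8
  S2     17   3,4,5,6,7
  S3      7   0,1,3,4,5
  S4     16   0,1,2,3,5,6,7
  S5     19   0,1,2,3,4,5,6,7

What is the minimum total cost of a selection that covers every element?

S1, S3 cover every element at cost 6 + 7 = 13.
Any cover uses at least 2 sets; among all covering selections none totals below 13.

13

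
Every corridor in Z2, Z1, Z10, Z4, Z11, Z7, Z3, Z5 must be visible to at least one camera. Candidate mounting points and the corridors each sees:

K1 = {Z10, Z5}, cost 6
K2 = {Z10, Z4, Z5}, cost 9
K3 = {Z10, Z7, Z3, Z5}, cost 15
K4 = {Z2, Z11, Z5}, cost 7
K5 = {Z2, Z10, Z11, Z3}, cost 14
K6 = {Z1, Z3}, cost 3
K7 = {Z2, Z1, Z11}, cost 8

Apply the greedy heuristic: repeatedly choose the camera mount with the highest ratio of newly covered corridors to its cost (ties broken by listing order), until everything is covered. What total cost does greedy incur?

Pick 1: K6 adds 2 new (Z1, Z3) at cost 3 (ratio 2/3).
Pick 2: K4 adds 3 new (Z2, Z11, Z5) at cost 7 (ratio 3/7).
Pick 3: K2 adds 2 new (Z10, Z4) at cost 9 (ratio 2/9).
Pick 4: K3 adds 1 new (Z7) at cost 15 (ratio 1/15).
Greedy total cost: 3 + 7 + 9 + 15 = 34. (The true optimum is 32, so greedy overshoots here.)

34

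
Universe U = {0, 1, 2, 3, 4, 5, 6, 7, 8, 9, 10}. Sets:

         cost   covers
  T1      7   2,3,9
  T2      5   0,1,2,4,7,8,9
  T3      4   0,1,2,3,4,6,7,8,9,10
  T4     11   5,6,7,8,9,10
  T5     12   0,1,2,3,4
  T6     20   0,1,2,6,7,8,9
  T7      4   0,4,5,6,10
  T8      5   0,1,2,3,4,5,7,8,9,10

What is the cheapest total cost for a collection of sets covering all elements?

T3, T7 cover every element at cost 4 + 4 = 8.
Any cover uses at least 2 sets; among all covering selections none totals below 8.

8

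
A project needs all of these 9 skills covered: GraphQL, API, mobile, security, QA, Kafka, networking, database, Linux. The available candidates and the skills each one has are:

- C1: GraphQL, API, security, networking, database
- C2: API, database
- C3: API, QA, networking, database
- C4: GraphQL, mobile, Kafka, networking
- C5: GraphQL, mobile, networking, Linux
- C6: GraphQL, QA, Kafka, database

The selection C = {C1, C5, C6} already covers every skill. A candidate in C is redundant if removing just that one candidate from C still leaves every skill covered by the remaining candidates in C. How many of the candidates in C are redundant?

Drop C1: API, security uncovered — not redundant.
Drop C5: mobile, Linux uncovered — not redundant.
Drop C6: QA, Kafka uncovered — not redundant.
None of the candidates in C is redundant.

0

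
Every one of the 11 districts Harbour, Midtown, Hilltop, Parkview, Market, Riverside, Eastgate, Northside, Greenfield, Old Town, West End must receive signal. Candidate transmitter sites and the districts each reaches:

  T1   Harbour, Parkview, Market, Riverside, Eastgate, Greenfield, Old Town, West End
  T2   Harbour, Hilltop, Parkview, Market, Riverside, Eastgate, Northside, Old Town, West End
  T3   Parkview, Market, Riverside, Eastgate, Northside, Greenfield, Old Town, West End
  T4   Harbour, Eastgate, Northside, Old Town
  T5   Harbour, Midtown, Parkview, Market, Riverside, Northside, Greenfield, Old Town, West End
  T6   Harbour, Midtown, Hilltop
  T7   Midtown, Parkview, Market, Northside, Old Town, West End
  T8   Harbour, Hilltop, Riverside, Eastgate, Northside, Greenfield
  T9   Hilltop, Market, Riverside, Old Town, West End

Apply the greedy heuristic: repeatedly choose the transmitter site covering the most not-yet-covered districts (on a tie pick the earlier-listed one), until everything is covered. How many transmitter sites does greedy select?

2

Pick 1: T2 covers 9 new districts (Harbour, Hilltop, Parkview, Market, Riverside, Eastgate, Northside, Old Town, West End).
Pick 2: T5 covers 2 new districts (Midtown, Greenfield).
Greedy uses 2 transmitter sites.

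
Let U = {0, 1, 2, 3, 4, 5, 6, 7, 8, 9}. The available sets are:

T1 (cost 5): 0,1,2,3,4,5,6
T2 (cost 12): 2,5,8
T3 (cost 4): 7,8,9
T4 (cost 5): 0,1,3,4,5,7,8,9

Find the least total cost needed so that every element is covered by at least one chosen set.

9

T1, T3 cover every element at cost 5 + 4 = 9.
Any cover uses at least 2 sets; among all covering selections none totals below 9.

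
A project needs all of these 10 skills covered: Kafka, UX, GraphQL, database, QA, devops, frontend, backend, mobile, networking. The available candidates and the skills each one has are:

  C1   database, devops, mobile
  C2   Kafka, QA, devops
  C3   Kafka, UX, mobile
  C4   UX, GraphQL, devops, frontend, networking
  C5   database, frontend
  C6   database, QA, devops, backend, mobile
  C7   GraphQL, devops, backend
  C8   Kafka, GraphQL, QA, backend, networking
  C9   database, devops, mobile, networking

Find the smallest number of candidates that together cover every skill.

3

C1, C4, C8 together cover {Kafka, UX, GraphQL, database, QA, devops, frontend, backend, mobile, networking} — every skill.
No 2 of the 9 candidates cover everything (all 36 pairs fall short), so 3 is minimum.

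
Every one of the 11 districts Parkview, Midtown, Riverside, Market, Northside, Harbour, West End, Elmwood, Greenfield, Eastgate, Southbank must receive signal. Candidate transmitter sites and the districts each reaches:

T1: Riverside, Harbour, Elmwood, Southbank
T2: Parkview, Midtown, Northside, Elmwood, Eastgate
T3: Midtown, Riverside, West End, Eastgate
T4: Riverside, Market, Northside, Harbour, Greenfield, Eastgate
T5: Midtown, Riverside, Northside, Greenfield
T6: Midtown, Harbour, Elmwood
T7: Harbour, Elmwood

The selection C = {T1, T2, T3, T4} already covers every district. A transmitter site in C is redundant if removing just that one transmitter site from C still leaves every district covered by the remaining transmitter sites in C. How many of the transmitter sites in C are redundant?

Drop T1: Southbank uncovered — not redundant.
Drop T2: Parkview uncovered — not redundant.
Drop T3: West End uncovered — not redundant.
Drop T4: Market, Greenfield uncovered — not redundant.
None of the transmitter sites in C is redundant.

0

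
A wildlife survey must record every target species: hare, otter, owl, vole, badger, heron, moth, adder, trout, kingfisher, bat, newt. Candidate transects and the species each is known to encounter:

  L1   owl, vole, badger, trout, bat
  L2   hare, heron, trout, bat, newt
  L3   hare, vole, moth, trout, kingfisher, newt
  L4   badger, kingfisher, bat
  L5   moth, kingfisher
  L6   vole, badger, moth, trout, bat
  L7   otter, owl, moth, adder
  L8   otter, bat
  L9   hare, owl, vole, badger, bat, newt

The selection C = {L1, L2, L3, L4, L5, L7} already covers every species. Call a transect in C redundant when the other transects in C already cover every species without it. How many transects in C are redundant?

Drop L1: the rest still cover every species — redundant.
Drop L2: heron uncovered — not redundant.
Drop L3: the rest still cover every species — redundant.
Drop L4: the rest still cover every species — redundant.
Drop L5: the rest still cover every species — redundant.
Drop L7: otter, adder uncovered — not redundant.
4 redundant: L1, L3, L4, L5.

4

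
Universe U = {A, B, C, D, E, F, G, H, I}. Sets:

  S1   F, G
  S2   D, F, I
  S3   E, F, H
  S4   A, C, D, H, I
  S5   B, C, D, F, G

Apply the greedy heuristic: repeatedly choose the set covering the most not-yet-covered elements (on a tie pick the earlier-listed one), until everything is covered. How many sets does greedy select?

Pick 1: S4 covers 5 new elements (A, C, D, H, I).
Pick 2: S5 covers 3 new elements (B, F, G).
Pick 3: S3 covers 1 new elements (E).
Greedy uses 3 sets.

3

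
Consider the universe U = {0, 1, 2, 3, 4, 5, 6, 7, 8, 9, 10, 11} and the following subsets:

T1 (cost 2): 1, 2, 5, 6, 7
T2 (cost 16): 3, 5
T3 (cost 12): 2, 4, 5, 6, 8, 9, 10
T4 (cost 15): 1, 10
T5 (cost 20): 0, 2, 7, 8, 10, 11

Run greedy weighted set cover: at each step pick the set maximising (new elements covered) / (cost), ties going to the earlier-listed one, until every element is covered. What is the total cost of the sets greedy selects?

50

Pick 1: T1 adds 5 new (1, 2, 5, 6, 7) at cost 2 (ratio 5/2).
Pick 2: T3 adds 4 new (4, 8, 9, 10) at cost 12 (ratio 4/12).
Pick 3: T5 adds 2 new (0, 11) at cost 20 (ratio 2/20).
Pick 4: T2 adds 1 new (3) at cost 16 (ratio 1/16).
Greedy total cost: 2 + 12 + 20 + 16 = 50.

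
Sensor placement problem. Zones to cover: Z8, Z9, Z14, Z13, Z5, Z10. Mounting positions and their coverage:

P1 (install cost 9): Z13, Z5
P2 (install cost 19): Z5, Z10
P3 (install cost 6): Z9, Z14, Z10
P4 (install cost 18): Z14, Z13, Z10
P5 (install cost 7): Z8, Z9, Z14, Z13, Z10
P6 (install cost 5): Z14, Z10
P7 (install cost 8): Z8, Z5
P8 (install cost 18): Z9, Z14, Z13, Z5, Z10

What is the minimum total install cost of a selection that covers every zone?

15

P5, P7 cover every zone at install cost 7 + 8 = 15.
Any cover uses at least 2 sensor positions; among all covering selections none totals below 15.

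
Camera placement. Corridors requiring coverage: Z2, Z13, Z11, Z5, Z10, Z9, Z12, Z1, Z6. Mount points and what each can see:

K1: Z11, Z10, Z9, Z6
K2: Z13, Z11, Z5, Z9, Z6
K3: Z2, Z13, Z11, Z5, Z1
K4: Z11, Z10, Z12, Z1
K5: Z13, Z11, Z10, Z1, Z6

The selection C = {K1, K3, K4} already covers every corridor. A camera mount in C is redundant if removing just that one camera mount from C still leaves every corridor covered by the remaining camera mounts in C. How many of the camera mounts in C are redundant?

Drop K1: Z9, Z6 uncovered — not redundant.
Drop K3: Z2, Z13, Z5 uncovered — not redundant.
Drop K4: Z12 uncovered — not redundant.
None of the camera mounts in C is redundant.

0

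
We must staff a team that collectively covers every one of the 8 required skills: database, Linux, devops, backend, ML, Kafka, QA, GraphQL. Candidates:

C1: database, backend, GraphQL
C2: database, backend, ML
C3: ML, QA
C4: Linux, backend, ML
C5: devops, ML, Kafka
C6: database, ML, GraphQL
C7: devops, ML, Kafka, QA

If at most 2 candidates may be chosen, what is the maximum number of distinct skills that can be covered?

Choosing C1, C7 covers {database, devops, backend, ML, Kafka, QA, GraphQL} — 7 skills.
No choice of 2 candidates does better; here Linux is left uncovered.

7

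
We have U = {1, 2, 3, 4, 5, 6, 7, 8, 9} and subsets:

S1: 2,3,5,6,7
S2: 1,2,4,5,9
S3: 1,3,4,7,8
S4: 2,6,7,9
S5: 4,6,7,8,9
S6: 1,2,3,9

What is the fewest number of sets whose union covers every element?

S1, S2, S3 together cover {1, 2, 3, 4, 5, 6, 7, 8, 9} — every element.
No 2 of the 6 sets cover everything (all 15 pairs fall short), so 3 is minimum.

3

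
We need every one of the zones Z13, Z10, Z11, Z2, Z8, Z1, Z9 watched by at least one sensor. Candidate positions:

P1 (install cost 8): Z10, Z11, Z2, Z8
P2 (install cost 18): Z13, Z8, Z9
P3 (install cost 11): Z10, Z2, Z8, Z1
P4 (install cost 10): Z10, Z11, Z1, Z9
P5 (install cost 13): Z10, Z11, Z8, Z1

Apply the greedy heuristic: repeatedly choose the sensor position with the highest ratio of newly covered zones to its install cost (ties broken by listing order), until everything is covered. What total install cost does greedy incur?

36

Pick 1: P1 adds 4 new (Z10, Z11, Z2, Z8) at install cost 8 (ratio 4/8).
Pick 2: P4 adds 2 new (Z1, Z9) at install cost 10 (ratio 2/10).
Pick 3: P2 adds 1 new (Z13) at install cost 18 (ratio 1/18).
Greedy total install cost: 8 + 10 + 18 = 36.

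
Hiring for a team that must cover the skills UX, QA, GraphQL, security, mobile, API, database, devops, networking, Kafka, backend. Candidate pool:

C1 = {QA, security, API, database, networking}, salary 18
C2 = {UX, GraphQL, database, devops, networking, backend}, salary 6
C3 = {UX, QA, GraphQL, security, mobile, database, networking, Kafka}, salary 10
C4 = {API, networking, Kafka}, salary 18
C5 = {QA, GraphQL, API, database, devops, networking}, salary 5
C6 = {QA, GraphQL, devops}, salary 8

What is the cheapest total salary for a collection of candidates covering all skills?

21

C2, C3, C5 cover every skill at salary 6 + 10 + 5 = 21.
Any cover uses at least 3 candidates; among all covering selections none totals below 21.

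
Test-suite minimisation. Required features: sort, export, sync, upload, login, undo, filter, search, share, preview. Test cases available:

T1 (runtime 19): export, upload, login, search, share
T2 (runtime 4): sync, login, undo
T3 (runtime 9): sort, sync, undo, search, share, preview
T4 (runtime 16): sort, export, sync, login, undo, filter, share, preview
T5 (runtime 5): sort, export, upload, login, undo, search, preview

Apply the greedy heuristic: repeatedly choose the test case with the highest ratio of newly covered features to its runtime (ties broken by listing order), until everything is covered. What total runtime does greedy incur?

25

Pick 1: T5 adds 7 new (sort, export, upload, login, undo, search, preview) at runtime 5 (ratio 7/5).
Pick 2: T2 adds 1 new (sync) at runtime 4 (ratio 1/4).
Pick 3: T4 adds 2 new (filter, share) at runtime 16 (ratio 2/16).
Greedy total runtime: 5 + 4 + 16 = 25. (The true optimum is 21, so greedy overshoots here.)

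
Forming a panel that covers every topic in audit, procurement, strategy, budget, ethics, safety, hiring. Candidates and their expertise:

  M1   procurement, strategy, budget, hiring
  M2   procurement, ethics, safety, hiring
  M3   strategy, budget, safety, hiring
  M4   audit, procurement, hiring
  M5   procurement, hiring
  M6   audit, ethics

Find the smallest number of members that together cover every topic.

M1, M2, M4 together cover {audit, procurement, strategy, budget, ethics, safety, hiring} — every topic.
No 2 of the 6 members cover everything (all 15 pairs fall short), so 3 is minimum.

3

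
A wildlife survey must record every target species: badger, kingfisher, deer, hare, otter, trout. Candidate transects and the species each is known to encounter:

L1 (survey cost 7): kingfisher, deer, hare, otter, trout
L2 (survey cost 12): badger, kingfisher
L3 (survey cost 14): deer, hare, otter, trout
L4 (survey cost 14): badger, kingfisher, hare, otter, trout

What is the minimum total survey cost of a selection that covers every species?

19

L1, L2 cover every species at survey cost 7 + 12 = 19.
Any cover uses at least 2 transects; among all covering selections none totals below 19.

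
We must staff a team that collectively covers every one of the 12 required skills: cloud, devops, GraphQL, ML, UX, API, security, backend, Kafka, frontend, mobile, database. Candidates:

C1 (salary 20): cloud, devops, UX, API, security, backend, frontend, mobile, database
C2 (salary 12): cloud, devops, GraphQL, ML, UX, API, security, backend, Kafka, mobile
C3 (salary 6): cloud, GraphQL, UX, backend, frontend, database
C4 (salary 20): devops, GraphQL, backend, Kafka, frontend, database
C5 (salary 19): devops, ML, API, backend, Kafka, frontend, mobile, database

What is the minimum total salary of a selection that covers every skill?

C2, C3 cover every skill at salary 12 + 6 = 18.
Any cover uses at least 2 candidates; among all covering selections none totals below 18.

18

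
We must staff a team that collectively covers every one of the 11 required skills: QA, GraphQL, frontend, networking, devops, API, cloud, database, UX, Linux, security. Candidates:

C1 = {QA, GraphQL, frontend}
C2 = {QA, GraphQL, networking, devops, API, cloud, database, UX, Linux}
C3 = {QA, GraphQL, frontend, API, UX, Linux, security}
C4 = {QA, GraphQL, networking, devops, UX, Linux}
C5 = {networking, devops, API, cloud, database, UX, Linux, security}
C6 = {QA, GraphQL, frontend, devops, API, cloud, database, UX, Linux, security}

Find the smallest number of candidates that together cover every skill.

2

C1, C5 together cover {QA, GraphQL, frontend, networking, devops, API, cloud, database, UX, Linux, security} — every skill.
No single candidate contains all 11 skills, so 2 is optimal.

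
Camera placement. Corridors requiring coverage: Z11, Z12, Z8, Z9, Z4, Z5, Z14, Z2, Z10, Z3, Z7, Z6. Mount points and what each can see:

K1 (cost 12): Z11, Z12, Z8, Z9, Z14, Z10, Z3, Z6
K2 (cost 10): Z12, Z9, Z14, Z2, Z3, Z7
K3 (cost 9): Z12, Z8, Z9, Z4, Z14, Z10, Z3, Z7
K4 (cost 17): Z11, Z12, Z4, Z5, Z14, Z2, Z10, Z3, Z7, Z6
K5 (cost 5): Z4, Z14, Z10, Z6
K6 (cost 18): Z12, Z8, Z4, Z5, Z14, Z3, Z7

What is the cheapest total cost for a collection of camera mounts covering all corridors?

K3, K4 cover every corridor at cost 9 + 17 = 26.
Any cover uses at least 2 camera mounts; among all covering selections none totals below 26.

26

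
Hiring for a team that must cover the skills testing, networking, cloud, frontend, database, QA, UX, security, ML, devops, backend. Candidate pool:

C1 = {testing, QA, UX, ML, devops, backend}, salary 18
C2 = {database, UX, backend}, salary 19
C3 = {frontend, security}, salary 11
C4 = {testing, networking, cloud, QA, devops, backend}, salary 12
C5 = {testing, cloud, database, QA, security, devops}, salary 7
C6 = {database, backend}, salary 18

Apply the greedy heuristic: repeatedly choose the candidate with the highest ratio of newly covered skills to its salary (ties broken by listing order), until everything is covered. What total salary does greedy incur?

Pick 1: C5 adds 6 new (testing, cloud, database, QA, security, devops) at salary 7 (ratio 6/7).
Pick 2: C1 adds 3 new (UX, ML, backend) at salary 18 (ratio 3/18).
Pick 3: C3 adds 1 new (frontend) at salary 11 (ratio 1/11).
Pick 4: C4 adds 1 new (networking) at salary 12 (ratio 1/12).
Greedy total salary: 7 + 18 + 11 + 12 = 48.

48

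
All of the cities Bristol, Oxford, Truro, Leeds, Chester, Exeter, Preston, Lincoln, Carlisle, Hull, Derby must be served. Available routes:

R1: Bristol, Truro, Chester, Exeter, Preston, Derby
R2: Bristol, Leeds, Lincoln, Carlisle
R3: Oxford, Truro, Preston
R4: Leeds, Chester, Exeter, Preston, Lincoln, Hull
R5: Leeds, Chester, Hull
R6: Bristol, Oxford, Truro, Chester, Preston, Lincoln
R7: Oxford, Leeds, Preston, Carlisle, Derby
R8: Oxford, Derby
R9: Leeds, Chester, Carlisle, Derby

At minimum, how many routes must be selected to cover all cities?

3

R1, R4, R7 together cover {Bristol, Oxford, Truro, Leeds, Chester, Exeter, Preston, Lincoln, Carlisle, Hull, Derby} — every city.
No 2 of the 9 routes cover everything (all 36 pairs fall short), so 3 is minimum.
Greedy (largest uncovered first) would take R1, R2, R3, R4 — 4 routes — but 3 suffice.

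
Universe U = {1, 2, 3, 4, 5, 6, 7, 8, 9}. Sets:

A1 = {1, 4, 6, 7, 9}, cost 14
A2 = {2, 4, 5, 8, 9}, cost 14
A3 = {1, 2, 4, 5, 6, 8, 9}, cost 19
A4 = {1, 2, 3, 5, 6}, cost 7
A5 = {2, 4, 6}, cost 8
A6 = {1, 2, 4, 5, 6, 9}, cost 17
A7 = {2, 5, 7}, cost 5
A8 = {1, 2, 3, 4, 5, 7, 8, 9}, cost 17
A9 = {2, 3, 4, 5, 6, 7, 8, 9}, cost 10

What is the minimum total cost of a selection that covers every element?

A4, A9 cover every element at cost 7 + 10 = 17.
Any cover uses at least 2 sets; among all covering selections none totals below 17.

17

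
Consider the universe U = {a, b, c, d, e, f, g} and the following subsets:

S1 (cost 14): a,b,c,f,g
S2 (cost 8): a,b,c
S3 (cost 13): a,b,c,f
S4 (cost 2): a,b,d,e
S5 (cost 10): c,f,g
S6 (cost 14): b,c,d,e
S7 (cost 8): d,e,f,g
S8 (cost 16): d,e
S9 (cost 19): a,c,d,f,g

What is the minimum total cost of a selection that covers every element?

S4, S5 cover every element at cost 2 + 10 = 12.
Any cover uses at least 2 sets; among all covering selections none totals below 12.

12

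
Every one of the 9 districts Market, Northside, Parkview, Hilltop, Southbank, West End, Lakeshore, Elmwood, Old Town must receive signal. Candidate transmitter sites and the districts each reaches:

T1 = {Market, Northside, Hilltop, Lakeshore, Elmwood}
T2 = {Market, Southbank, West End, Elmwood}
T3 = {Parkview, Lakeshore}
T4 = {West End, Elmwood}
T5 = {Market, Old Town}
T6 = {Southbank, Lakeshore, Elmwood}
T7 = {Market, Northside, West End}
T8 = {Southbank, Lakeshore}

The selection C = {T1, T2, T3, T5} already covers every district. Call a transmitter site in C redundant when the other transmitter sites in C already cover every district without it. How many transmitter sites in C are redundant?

Drop T1: Northside, Hilltop uncovered — not redundant.
Drop T2: Southbank, West End uncovered — not redundant.
Drop T3: Parkview uncovered — not redundant.
Drop T5: Old Town uncovered — not redundant.
None of the transmitter sites in C is redundant.

0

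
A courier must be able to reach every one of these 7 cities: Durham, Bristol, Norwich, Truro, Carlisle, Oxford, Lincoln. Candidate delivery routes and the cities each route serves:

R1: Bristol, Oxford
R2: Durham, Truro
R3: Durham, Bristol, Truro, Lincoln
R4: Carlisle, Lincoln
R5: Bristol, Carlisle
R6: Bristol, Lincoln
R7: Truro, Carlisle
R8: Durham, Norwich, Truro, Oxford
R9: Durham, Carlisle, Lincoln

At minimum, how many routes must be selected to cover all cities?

3

R1, R4, R8 together cover {Durham, Bristol, Norwich, Truro, Carlisle, Oxford, Lincoln} — every city.
No 2 of the 9 routes cover everything (all 36 pairs fall short), so 3 is minimum.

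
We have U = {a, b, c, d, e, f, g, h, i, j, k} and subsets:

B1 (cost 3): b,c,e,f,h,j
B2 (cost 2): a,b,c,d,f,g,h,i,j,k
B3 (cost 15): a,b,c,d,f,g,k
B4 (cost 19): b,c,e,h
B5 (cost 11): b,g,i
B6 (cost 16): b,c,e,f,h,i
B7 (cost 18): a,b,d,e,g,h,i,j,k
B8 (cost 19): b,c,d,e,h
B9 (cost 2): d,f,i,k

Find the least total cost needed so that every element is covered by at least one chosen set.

B1, B2 cover every element at cost 3 + 2 = 5.
Any cover uses at least 2 sets; among all covering selections none totals below 5.

5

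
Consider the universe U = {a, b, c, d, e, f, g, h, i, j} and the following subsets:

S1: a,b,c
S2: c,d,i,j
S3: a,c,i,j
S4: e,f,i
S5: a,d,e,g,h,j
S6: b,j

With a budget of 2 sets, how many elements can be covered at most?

Choosing S1, S5 covers {a, b, c, d, e, g, h, j} — 8 elements.
No choice of 2 sets does better; here f, i are left uncovered.

8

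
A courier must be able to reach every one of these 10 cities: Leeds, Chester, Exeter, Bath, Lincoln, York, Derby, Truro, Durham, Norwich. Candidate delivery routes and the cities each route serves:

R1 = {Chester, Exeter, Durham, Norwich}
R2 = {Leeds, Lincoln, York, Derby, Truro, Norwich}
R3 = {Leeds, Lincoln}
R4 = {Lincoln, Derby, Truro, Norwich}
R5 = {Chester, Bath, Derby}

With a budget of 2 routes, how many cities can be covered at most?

9

Choosing R1, R2 covers {Leeds, Chester, Exeter, Lincoln, York, Derby, Truro, Durham, Norwich} — 9 cities.
No choice of 2 routes does better; here Bath is left uncovered.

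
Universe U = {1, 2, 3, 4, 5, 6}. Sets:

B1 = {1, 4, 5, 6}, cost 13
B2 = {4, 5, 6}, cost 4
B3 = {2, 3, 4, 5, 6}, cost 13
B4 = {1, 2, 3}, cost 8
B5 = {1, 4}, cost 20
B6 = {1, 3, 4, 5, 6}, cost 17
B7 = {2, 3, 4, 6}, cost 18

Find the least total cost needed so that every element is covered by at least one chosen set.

B2, B4 cover every element at cost 4 + 8 = 12.
Any cover uses at least 2 sets; among all covering selections none totals below 12.

12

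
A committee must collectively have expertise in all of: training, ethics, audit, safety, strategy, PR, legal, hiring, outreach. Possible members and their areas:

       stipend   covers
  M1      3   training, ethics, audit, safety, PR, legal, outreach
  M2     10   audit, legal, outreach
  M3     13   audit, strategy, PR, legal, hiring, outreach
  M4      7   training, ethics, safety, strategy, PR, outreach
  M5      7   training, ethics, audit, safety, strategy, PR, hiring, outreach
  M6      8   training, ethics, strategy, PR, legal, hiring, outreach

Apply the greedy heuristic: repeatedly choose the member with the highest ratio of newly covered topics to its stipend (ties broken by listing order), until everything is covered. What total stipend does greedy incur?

Pick 1: M1 adds 7 new (training, ethics, audit, safety, PR, legal, outreach) at stipend 3 (ratio 7/3).
Pick 2: M5 adds 2 new (strategy, hiring) at stipend 7 (ratio 2/7).
Greedy total stipend: 3 + 7 = 10.

10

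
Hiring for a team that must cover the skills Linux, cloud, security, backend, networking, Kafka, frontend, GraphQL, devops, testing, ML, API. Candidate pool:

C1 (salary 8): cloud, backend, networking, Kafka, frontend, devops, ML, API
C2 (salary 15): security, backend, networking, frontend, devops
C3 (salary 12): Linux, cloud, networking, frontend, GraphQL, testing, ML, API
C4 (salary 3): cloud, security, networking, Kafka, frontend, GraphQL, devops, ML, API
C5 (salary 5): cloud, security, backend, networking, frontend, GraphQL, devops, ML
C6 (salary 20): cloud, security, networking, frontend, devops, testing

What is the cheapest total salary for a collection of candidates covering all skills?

C3, C4, C5 cover every skill at salary 12 + 3 + 5 = 20.
Any cover uses at least 3 candidates; among all covering selections none totals below 20.

20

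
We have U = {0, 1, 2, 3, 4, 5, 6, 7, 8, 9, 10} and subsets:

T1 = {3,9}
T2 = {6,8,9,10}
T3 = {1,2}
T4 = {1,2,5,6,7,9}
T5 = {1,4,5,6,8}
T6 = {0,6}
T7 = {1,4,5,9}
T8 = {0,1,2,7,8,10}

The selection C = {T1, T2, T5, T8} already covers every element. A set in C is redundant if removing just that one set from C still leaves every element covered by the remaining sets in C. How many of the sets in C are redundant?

1

Drop T1: 3 uncovered — not redundant.
Drop T2: the rest still cover every element — redundant.
Drop T5: 4, 5 uncovered — not redundant.
Drop T8: 0, 2, 7 uncovered — not redundant.
1 redundant: T2.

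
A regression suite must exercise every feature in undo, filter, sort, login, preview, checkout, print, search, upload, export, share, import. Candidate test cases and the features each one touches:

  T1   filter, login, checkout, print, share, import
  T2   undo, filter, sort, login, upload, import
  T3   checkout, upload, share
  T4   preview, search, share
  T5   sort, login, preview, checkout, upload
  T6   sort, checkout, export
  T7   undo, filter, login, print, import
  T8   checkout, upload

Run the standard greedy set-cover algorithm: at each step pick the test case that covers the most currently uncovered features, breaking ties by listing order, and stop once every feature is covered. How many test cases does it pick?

Pick 1: T1 covers 6 new features (filter, login, checkout, print, share, import).
Pick 2: T2 covers 3 new features (undo, sort, upload).
Pick 3: T4 covers 2 new features (preview, search).
Pick 4: T6 covers 1 new features (export).
Greedy uses 4 test cases.

4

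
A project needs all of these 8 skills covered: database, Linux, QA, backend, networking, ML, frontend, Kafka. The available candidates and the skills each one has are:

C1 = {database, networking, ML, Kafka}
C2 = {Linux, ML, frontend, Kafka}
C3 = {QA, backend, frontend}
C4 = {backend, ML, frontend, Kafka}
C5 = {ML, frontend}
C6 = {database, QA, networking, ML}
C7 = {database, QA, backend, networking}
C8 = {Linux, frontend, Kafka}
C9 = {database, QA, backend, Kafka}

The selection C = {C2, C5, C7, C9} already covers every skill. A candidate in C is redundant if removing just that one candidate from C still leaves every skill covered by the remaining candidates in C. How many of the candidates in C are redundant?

2

Drop C2: Linux uncovered — not redundant.
Drop C5: the rest still cover every skill — redundant.
Drop C7: networking uncovered — not redundant.
Drop C9: the rest still cover every skill — redundant.
2 redundant: C5, C9.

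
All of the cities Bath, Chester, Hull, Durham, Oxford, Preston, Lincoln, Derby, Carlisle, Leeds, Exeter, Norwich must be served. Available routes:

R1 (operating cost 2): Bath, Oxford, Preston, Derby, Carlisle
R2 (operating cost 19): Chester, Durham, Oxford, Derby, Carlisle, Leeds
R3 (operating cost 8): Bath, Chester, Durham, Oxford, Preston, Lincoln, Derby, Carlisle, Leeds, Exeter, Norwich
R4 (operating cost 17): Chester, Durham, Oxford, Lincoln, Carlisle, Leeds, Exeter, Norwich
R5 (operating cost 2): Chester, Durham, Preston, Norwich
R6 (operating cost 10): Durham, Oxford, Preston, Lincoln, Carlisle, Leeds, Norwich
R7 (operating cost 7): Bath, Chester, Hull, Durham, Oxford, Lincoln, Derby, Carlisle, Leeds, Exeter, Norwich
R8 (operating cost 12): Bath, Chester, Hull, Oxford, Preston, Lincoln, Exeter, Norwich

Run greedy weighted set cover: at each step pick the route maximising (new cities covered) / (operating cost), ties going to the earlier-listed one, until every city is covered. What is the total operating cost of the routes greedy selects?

11

Pick 1: R1 adds 5 new (Bath, Oxford, Preston, Derby, Carlisle) at operating cost 2 (ratio 5/2).
Pick 2: R5 adds 3 new (Chester, Durham, Norwich) at operating cost 2 (ratio 3/2).
Pick 3: R7 adds 4 new (Hull, Lincoln, Leeds, Exeter) at operating cost 7 (ratio 4/7).
Greedy total operating cost: 2 + 2 + 7 = 11. (The true optimum is 9, so greedy overshoots here.)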